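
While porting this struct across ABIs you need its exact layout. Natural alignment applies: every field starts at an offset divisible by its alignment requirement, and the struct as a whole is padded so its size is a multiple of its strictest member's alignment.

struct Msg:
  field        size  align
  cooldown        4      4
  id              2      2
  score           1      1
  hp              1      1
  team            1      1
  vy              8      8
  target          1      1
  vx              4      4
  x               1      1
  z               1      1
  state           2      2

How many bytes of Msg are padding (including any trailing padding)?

14

cooldown at 0 (size 4, align 4) → ends 4
id at 4 (size 2, align 2) → ends 6
score at 6 (size 1, align 1) → ends 7
hp at 7 (size 1, align 1) → ends 8
team at 8 (size 1, align 1) → ends 9
pad 7 to align 8 for vy
vy at 16 (size 8, align 8) → ends 24
target at 24 (size 1, align 1) → ends 25
pad 3 to align 4 for vx
vx at 28 (size 4, align 4) → ends 32
x at 32 (size 1, align 1) → ends 33
z at 33 (size 1, align 1) → ends 34
state at 34 (size 2, align 2) → ends 36
tail pad 4 to reach multiple of 8
total 40 bytes, alignment 8
data bytes 26, size 40 → padding 14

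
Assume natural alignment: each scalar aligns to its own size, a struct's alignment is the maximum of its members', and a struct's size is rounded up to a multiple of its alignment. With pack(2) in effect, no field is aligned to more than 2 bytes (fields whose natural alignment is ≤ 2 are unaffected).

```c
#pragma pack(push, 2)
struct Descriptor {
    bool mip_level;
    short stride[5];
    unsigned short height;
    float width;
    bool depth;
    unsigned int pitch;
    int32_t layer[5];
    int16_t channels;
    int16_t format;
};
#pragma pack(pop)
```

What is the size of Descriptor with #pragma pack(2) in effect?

0..1  mip_level  (1B, 1-aligned)
1..2  -- padding (1B)
2..12  stride  (10B, 2-aligned)
12..14  height  (2B, 2-aligned)
14..18  width  (4B, 2-aligned)
18..19  depth  (1B, 1-aligned)
19..20  -- padding (1B)
20..24  pitch  (4B, 2-aligned)
24..44  layer  (20B, 2-aligned)
44..46  channels  (2B, 2-aligned)
46..48  format  (2B, 2-aligned)
sizeof = 48, alignof = 2

48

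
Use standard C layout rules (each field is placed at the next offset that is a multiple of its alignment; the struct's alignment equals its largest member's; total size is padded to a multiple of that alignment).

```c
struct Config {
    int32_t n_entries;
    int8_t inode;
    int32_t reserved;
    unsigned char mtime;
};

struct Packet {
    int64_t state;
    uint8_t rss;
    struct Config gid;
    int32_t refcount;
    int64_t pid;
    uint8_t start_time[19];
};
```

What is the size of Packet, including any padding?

Config: n_entries at 0 (size 4, align 4) → ends 4; inode at 4 (size 1, align 1) → ends 5; pad 3 to align 4 for reserved; reserved at 8 (size 4, align 4) → ends 12; mtime at 12 (size 1, align 1) → ends 13; tail pad 3 to reach multiple of 4; total 16 bytes, alignment 4
state at 0 (size 8, align 8) → ends 8
rss at 8 (size 1, align 1) → ends 9
pad 3 to align 4 for gid
gid at 12 (size 16, align 4) → ends 28
refcount at 28 (size 4, align 4) → ends 32
pid at 32 (size 8, align 8) → ends 40
start_time at 40 (size 19, align 1) → ends 59
tail pad 5 to reach multiple of 8
total 64 bytes, alignment 8

64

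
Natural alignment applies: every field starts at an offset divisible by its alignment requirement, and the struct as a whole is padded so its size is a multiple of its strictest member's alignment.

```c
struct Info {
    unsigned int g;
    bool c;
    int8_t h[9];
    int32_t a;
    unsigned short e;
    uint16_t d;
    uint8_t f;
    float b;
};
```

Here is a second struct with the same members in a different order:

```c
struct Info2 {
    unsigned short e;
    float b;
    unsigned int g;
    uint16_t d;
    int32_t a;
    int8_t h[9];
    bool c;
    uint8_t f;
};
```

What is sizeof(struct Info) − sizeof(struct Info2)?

0

@0: g [4B, align 4] → 4
@4: c [1B, align 1] → 5
@5: h [9B, align 1] → 14
+2 pad (align 4)
@16: a [4B, align 4] → 20
@20: e [2B, align 2] → 22
@22: d [2B, align 2] → 24
@24: f [1B, align 1] → 25
+3 pad (align 4)
@28: b [4B, align 4] → 32
size 32, align 4
— Info2 —
@0: e [2B, align 2] → 2
+2 pad (align 4)
@4: b [4B, align 4] → 8
@8: g [4B, align 4] → 12
@12: d [2B, align 2] → 14
+2 pad (align 4)
@16: a [4B, align 4] → 20
@20: h [9B, align 1] → 29
@29: c [1B, align 1] → 30
@30: f [1B, align 1] → 31
+1 tail pad (align 4)
size 32, align 4
32 − 32 = 0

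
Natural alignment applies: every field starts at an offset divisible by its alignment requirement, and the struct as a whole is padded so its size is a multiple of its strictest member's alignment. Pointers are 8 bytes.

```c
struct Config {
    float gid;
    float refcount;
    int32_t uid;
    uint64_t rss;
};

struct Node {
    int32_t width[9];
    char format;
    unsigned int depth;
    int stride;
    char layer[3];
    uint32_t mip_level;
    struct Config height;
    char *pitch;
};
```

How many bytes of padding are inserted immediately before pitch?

Config: @0: gid [4B, align 4] → 4; @4: refcount [4B, align 4] → 8; @8: uid [4B, align 4] → 12; +4 pad (align 8); @16: rss [8B, align 8] → 24; size 24, align 8
@0: width [36B, align 4] → 36
@36: format [1B, align 1] → 37
+3 pad (align 4)
@40: depth [4B, align 4] → 44
@44: stride [4B, align 4] → 48
@48: layer [3B, align 1] → 51
+1 pad (align 4)
@52: mip_level [4B, align 4] → 56
@56: height [24B, align 8] → 80
@80: pitch [8B, align 8] → 88

0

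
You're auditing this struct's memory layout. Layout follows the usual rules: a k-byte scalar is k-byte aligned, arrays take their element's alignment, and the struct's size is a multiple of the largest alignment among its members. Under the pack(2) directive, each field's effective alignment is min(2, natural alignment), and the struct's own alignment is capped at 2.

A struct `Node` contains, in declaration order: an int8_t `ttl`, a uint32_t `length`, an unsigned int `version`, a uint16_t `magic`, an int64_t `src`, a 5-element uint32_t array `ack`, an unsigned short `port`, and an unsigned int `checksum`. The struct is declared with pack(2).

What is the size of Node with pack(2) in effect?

46

@0: ttl [1B, align 1] → 1
+1 pad (align 2)
@2: length [4B, align 2] → 6
@6: version [4B, align 2] → 10
@10: magic [2B, align 2] → 12
@12: src [8B, align 2] → 20
@20: ack [20B, align 2] → 40
@40: port [2B, align 2] → 42
@42: checksum [4B, align 2] → 46
size 46, align 2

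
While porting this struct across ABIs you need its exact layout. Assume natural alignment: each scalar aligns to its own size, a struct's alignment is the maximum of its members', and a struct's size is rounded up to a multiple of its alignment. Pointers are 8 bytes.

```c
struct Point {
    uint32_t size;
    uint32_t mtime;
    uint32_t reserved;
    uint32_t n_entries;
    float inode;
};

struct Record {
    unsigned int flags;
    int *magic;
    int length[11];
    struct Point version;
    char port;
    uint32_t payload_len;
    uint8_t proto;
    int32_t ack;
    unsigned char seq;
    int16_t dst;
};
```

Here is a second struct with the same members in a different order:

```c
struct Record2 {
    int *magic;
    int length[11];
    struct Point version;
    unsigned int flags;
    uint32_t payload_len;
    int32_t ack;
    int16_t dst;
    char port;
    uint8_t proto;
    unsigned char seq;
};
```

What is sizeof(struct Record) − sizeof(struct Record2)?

Point: @0: size [4B, align 4] → 4; @4: mtime [4B, align 4] → 8; @8: reserved [4B, align 4] → 12; @12: n_entries [4B, align 4] → 16; @16: inode [4B, align 4] → 20; size 20, align 4
@0: flags [4B, align 4] → 4
+4 pad (align 8)
@8: magic [8B, align 8] → 16
@16: length [44B, align 4] → 60
@60: version [20B, align 4] → 80
@80: port [1B, align 1] → 81
+3 pad (align 4)
@84: payload_len [4B, align 4] → 88
@88: proto [1B, align 1] → 89
+3 pad (align 4)
@92: ack [4B, align 4] → 96
@96: seq [1B, align 1] → 97
+1 pad (align 2)
@98: dst [2B, align 2] → 100
+4 tail pad (align 8)
size 104, align 8
— Record2 —
@0: magic [8B, align 8] → 8
@8: length [44B, align 4] → 52
@52: version [20B, align 4] → 72
@72: flags [4B, align 4] → 76
@76: payload_len [4B, align 4] → 80
@80: ack [4B, align 4] → 84
@84: dst [2B, align 2] → 86
@86: port [1B, align 1] → 87
@87: proto [1B, align 1] → 88
@88: seq [1B, align 1] → 89
+7 tail pad (align 8)
size 96, align 8
104 − 96 = 8

8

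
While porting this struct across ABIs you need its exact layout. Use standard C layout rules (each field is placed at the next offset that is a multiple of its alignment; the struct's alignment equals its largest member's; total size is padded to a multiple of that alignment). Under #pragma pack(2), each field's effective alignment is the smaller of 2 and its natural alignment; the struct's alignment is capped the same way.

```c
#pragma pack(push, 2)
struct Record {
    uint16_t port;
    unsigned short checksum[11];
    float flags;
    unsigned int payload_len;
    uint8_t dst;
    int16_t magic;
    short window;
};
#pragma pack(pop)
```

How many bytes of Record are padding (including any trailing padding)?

@0: port [2B, align 2] → 2
@2: checksum [22B, align 2] → 24
@24: flags [4B, align 2] → 28
@28: payload_len [4B, align 2] → 32
@32: dst [1B, align 1] → 33
+1 pad (align 2)
@34: magic [2B, align 2] → 36
@36: window [2B, align 2] → 38
size 38, align 2
data bytes 37, size 38 → padding 1

1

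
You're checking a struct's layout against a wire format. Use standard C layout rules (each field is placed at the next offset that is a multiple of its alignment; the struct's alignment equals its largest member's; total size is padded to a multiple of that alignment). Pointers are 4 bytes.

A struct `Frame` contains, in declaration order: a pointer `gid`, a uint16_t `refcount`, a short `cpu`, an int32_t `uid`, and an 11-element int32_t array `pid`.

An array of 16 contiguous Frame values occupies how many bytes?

0..4  gid  (4B, 4-aligned)
4..6  refcount  (2B, 2-aligned)
6..8  cpu  (2B, 2-aligned)
8..12  uid  (4B, 4-aligned)
12..56  pid  (44B, 4-aligned)
sizeof = 56, alignof = 4
array of 16: 16 × 56 = 896

896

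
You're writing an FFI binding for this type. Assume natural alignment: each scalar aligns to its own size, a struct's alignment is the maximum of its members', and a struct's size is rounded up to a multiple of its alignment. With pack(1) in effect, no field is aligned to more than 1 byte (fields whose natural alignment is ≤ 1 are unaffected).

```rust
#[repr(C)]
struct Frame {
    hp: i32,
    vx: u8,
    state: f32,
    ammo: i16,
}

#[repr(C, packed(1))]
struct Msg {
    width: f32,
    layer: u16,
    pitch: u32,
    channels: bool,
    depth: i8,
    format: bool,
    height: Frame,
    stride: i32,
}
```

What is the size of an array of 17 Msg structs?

Frame: 0..4  hp  (4B, 4-aligned); 4..5  vx  (1B, 1-aligned); 5..8  -- padding (3B); 8..12  state  (4B, 4-aligned); 12..14  ammo  (2B, 2-aligned); 14..16  -- tail padding (2B); sizeof = 16, alignof = 4
0..4  width  (4B, 1-aligned)
4..6  layer  (2B, 1-aligned)
6..10  pitch  (4B, 1-aligned)
10..11  channels  (1B, 1-aligned)
11..12  depth  (1B, 1-aligned)
12..13  format  (1B, 1-aligned)
13..29  height  (16B, 1-aligned)
29..33  stride  (4B, 1-aligned)
sizeof = 33, alignof = 1
array of 17: 17 × 33 = 561

561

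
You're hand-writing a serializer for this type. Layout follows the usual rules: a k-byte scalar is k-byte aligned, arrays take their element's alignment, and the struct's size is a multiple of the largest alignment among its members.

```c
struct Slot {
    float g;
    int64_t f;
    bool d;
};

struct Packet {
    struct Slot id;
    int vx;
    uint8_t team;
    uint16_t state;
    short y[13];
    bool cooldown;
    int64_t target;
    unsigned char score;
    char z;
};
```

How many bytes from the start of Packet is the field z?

73

Slot: @0: g [4B, align 4] → 4; +4 pad (align 8); @8: f [8B, align 8] → 16; @16: d [1B, align 1] → 17; +7 tail pad (align 8); size 24, align 8
@0: id [24B, align 8] → 24
@24: vx [4B, align 4] → 28
@28: team [1B, align 1] → 29
+1 pad (align 2)
@30: state [2B, align 2] → 32
@32: y [26B, align 2] → 58
@58: cooldown [1B, align 1] → 59
+5 pad (align 8)
@64: target [8B, align 8] → 72
@72: score [1B, align 1] → 73
@73: z [1B, align 1] → 74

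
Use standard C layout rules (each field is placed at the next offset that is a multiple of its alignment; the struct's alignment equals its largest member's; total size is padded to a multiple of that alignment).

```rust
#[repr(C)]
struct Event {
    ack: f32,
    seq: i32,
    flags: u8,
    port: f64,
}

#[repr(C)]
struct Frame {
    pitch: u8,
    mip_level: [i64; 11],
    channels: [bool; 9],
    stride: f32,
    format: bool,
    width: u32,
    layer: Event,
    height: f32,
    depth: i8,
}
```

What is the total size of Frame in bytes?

Event: @0: ack [4B, align 4] → 4; @4: seq [4B, align 4] → 8; @8: flags [1B, align 1] → 9; +7 pad (align 8); @16: port [8B, align 8] → 24; size 24, align 8
@0: pitch [1B, align 1] → 1
+7 pad (align 8)
@8: mip_level [88B, align 8] → 96
@96: channels [9B, align 1] → 105
+3 pad (align 4)
@108: stride [4B, align 4] → 112
@112: format [1B, align 1] → 113
+3 pad (align 4)
@116: width [4B, align 4] → 120
@120: layer [24B, align 8] → 144
@144: height [4B, align 4] → 148
@148: depth [1B, align 1] → 149
+3 tail pad (align 8)
size 152, align 8

152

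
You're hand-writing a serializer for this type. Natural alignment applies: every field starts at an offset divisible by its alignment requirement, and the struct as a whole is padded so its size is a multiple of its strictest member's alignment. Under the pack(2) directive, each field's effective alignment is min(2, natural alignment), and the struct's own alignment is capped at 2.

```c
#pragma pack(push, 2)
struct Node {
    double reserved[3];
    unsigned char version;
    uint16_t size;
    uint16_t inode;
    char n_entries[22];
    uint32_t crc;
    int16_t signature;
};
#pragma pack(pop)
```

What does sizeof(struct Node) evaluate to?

0..24  reserved  (24B, 2-aligned)
24..25  version  (1B, 1-aligned)
25..26  -- padding (1B)
26..28  size  (2B, 2-aligned)
28..30  inode  (2B, 2-aligned)
30..52  n_entries  (22B, 1-aligned)
52..56  crc  (4B, 2-aligned)
56..58  signature  (2B, 2-aligned)
sizeof = 58, alignof = 2

58 bytes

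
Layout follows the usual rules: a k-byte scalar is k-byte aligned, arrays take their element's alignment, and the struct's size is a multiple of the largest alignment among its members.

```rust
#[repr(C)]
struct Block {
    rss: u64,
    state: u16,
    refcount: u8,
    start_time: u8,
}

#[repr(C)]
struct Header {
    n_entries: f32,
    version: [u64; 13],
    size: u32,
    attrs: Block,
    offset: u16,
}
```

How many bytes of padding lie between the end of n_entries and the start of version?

4

Block: 0..8  rss  (8B, 8-aligned); 8..10  state  (2B, 2-aligned); 10..11  refcount  (1B, 1-aligned); 11..12  start_time  (1B, 1-aligned); 12..16  -- tail padding (4B); sizeof = 16, alignof = 8
0..4  n_entries  (4B, 4-aligned)
4..8  -- padding (4B)
8..112  version  (104B, 8-aligned)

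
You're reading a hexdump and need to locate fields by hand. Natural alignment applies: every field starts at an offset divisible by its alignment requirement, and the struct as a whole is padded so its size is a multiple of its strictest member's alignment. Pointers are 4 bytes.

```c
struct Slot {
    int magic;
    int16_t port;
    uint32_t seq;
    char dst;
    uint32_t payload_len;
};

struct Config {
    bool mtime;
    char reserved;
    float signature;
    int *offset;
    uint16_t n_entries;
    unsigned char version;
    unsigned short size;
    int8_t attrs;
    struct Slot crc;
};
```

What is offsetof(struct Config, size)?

Slot: @0: magic [4B, align 4] → 4; @4: port [2B, align 2] → 6; +2 pad (align 4); @8: seq [4B, align 4] → 12; @12: dst [1B, align 1] → 13; +3 pad (align 4); @16: payload_len [4B, align 4] → 20; size 20, align 4
@0: mtime [1B, align 1] → 1
@1: reserved [1B, align 1] → 2
+2 pad (align 4)
@4: signature [4B, align 4] → 8
@8: offset [4B, align 4] → 12
@12: n_entries [2B, align 2] → 14
@14: version [1B, align 1] → 15
+1 pad (align 2)
@16: size [2B, align 2] → 18

16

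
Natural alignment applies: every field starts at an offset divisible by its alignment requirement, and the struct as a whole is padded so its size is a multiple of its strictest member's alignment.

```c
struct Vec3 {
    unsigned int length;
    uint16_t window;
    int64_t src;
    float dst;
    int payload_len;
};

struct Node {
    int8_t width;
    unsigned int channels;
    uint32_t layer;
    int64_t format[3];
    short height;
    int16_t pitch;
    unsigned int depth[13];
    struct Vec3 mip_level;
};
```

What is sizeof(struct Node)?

120 bytes

Vec3: length at 0 (size 4, align 4) → ends 4; window at 4 (size 2, align 2) → ends 6; pad 2 to align 8 for src; src at 8 (size 8, align 8) → ends 16; dst at 16 (size 4, align 4) → ends 20; payload_len at 20 (size 4, align 4) → ends 24; total 24 bytes, alignment 8
width at 0 (size 1, align 1) → ends 1
pad 3 to align 4 for channels
channels at 4 (size 4, align 4) → ends 8
layer at 8 (size 4, align 4) → ends 12
pad 4 to align 8 for format
format at 16 (size 24, align 8) → ends 40
height at 40 (size 2, align 2) → ends 42
pitch at 42 (size 2, align 2) → ends 44
depth at 44 (size 52, align 4) → ends 96
mip_level at 96 (size 24, align 8) → ends 120
total 120 bytes, alignment 8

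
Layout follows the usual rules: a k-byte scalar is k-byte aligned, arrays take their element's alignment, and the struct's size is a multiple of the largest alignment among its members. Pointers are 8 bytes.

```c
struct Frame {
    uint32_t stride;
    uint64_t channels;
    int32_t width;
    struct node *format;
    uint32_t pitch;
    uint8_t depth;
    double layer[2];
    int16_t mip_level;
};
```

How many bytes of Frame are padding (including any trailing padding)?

17

0..4  stride  (4B, 4-aligned)
4..8  -- padding (4B)
8..16  channels  (8B, 8-aligned)
16..20  width  (4B, 4-aligned)
20..24  -- padding (4B)
24..32  format  (8B, 8-aligned)
32..36  pitch  (4B, 4-aligned)
36..37  depth  (1B, 1-aligned)
37..40  -- padding (3B)
40..56  layer  (16B, 8-aligned)
56..58  mip_level  (2B, 2-aligned)
58..64  -- tail padding (6B)
sizeof = 64, alignof = 8
data bytes 47, size 64 → padding 17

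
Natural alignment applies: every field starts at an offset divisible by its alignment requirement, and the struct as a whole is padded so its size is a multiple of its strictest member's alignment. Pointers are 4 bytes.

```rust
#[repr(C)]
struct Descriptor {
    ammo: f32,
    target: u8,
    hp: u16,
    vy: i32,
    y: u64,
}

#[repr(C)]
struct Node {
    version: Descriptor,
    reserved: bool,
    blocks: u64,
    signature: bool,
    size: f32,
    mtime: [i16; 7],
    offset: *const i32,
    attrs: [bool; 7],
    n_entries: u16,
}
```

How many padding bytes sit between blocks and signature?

Descriptor: ammo at 0 (size 4, align 4) → ends 4; target at 4 (size 1, align 1) → ends 5; pad 1 to align 2 for hp; hp at 6 (size 2, align 2) → ends 8; vy at 8 (size 4, align 4) → ends 12; pad 4 to align 8 for y; y at 16 (size 8, align 8) → ends 24; total 24 bytes, alignment 8
version at 0 (size 24, align 8) → ends 24
reserved at 24 (size 1, align 1) → ends 25
pad 7 to align 8 for blocks
blocks at 32 (size 8, align 8) → ends 40
signature at 40 (size 1, align 1) → ends 41

0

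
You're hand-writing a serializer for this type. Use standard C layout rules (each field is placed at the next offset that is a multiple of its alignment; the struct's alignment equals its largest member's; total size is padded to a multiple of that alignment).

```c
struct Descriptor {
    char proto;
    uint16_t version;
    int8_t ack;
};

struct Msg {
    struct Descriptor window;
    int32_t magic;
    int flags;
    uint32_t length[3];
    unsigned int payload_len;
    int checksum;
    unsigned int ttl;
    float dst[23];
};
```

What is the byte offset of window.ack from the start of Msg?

4

Descriptor: proto at 0 (size 1, align 1) → ends 1; pad 1 to align 2 for version; version at 2 (size 2, align 2) → ends 4; ack at 4 (size 1, align 1) → ends 5; tail pad 1 to reach multiple of 2; total 6 bytes, alignment 2
window at 0 (size 6, align 2) → ends 6
within Descriptor: ack at 4
0 + 4 = 4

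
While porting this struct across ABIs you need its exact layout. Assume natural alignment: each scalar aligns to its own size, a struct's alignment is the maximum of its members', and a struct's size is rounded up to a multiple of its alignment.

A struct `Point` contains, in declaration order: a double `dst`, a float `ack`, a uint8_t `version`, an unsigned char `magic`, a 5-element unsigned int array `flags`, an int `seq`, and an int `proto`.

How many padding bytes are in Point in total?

@0: dst [8B, align 8] → 8
@8: ack [4B, align 4] → 12
@12: version [1B, align 1] → 13
@13: magic [1B, align 1] → 14
+2 pad (align 4)
@16: flags [20B, align 4] → 36
@36: seq [4B, align 4] → 40
@40: proto [4B, align 4] → 44
+4 tail pad (align 8)
size 48, align 8
data bytes 42, size 48 → padding 6

6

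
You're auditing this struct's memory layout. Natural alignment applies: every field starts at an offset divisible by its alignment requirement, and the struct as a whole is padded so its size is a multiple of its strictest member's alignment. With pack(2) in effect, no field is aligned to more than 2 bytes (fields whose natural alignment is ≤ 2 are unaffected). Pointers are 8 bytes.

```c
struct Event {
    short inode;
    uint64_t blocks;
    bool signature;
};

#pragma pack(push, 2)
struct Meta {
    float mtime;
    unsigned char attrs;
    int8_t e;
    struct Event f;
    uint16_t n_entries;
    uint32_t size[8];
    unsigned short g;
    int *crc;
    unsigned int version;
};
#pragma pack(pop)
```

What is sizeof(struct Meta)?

Event: inode at 0 (size 2, align 2) → ends 2; pad 6 to align 8 for blocks; blocks at 8 (size 8, align 8) → ends 16; signature at 16 (size 1, align 1) → ends 17; tail pad 7 to reach multiple of 8; total 24 bytes, alignment 8
mtime at 0 (size 4, align 2) → ends 4
attrs at 4 (size 1, align 1) → ends 5
e at 5 (size 1, align 1) → ends 6
f at 6 (size 24, align 2) → ends 30
n_entries at 30 (size 2, align 2) → ends 32
size at 32 (size 32, align 2) → ends 64
g at 64 (size 2, align 2) → ends 66
crc at 66 (size 8, align 2) → ends 74
version at 74 (size 4, align 2) → ends 78
total 78 bytes, alignment 2

78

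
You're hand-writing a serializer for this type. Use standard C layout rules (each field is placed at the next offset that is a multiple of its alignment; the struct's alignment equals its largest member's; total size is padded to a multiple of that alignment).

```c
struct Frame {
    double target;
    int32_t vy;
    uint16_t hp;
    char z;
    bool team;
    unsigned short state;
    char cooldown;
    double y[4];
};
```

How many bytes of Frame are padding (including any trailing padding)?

5

0..8  target  (8B, 8-aligned)
8..12  vy  (4B, 4-aligned)
12..14  hp  (2B, 2-aligned)
14..15  z  (1B, 1-aligned)
15..16  team  (1B, 1-aligned)
16..18  state  (2B, 2-aligned)
18..19  cooldown  (1B, 1-aligned)
19..24  -- padding (5B)
24..56  y  (32B, 8-aligned)
sizeof = 56, alignof = 8
data bytes 51, size 56 → padding 5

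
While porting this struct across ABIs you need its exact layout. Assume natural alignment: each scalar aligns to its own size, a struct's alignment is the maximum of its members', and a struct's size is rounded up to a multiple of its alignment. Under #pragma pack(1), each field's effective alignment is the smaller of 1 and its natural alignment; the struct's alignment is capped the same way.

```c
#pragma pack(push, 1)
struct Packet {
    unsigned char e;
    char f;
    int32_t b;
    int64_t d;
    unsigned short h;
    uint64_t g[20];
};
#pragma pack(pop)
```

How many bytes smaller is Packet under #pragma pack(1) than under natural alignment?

8

natural layout:
  0..1  e  (1B, 1-aligned)
  1..2  f  (1B, 1-aligned)
  2..4  -- padding (2B)
  4..8  b  (4B, 4-aligned)
  8..16  d  (8B, 8-aligned)
  16..18  h  (2B, 2-aligned)
  18..24  -- padding (6B)
  24..184  g  (160B, 8-aligned)
  sizeof = 184, alignof = 8
packed(1) layout:
  0..1  e  (1B, 1-aligned)
  1..2  f  (1B, 1-aligned)
  2..6  b  (4B, 1-aligned)
  6..14  d  (8B, 1-aligned)
  14..16  h  (2B, 1-aligned)
  16..176  g  (160B, 1-aligned)
  sizeof = 176, alignof = 1
184 − 176 = 8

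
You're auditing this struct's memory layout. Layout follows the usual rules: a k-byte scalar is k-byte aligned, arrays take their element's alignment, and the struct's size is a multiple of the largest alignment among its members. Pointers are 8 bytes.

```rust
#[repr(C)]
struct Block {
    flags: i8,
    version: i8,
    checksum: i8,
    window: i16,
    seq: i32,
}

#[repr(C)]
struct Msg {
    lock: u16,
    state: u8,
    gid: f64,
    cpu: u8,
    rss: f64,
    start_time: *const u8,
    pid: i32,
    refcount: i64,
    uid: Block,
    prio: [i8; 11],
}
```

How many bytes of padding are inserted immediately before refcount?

4

Block: flags at 0 (size 1, align 1) → ends 1; version at 1 (size 1, align 1) → ends 2; checksum at 2 (size 1, align 1) → ends 3; pad 1 to align 2 for window; window at 4 (size 2, align 2) → ends 6; pad 2 to align 4 for seq; seq at 8 (size 4, align 4) → ends 12; total 12 bytes, alignment 4
lock at 0 (size 2, align 2) → ends 2
state at 2 (size 1, align 1) → ends 3
pad 5 to align 8 for gid
gid at 8 (size 8, align 8) → ends 16
cpu at 16 (size 1, align 1) → ends 17
pad 7 to align 8 for rss
rss at 24 (size 8, align 8) → ends 32
start_time at 32 (size 8, align 8) → ends 40
pid at 40 (size 4, align 4) → ends 44
pad 4 to align 8 for refcount
refcount at 48 (size 8, align 8) → ends 56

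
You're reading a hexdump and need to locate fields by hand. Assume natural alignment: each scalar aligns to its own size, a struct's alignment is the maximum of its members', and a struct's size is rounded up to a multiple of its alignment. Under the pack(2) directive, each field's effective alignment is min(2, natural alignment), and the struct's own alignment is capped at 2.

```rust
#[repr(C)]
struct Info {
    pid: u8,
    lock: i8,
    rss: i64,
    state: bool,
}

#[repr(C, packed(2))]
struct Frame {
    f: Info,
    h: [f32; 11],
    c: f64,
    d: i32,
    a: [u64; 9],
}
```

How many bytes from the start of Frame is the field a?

80

Info: @0: pid [1B, align 1] → 1; @1: lock [1B, align 1] → 2; +6 pad (align 8); @8: rss [8B, align 8] → 16; @16: state [1B, align 1] → 17; +7 tail pad (align 8); size 24, align 8
@0: f [24B, align 2] → 24
@24: h [44B, align 2] → 68
@68: c [8B, align 2] → 76
@76: d [4B, align 2] → 80
@80: a [72B, align 2] → 152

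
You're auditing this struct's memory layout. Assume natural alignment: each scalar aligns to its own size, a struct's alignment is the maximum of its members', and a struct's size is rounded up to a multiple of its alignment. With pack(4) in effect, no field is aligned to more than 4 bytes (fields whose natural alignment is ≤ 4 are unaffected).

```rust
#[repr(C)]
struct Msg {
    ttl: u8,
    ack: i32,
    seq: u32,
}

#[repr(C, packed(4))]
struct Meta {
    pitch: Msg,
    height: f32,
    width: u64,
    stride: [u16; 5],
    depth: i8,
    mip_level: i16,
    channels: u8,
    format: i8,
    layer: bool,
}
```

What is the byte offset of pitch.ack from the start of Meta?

4

Msg: ttl at 0 (size 1, align 1) → ends 1; pad 3 to align 4 for ack; ack at 4 (size 4, align 4) → ends 8; seq at 8 (size 4, align 4) → ends 12; total 12 bytes, alignment 4
pitch at 0 (size 12, align 4) → ends 12
within Msg: ack at 4
0 + 4 = 4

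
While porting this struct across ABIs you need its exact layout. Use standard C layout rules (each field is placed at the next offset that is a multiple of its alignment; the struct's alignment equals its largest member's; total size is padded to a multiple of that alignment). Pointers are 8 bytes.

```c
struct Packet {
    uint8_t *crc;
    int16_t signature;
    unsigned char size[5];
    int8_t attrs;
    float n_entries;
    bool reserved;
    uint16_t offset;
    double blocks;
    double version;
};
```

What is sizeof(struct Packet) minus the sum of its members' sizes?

1

0..8  crc  (8B, 8-aligned)
8..10  signature  (2B, 2-aligned)
10..15  size  (5B, 1-aligned)
15..16  attrs  (1B, 1-aligned)
16..20  n_entries  (4B, 4-aligned)
20..21  reserved  (1B, 1-aligned)
21..22  -- padding (1B)
22..24  offset  (2B, 2-aligned)
24..32  blocks  (8B, 8-aligned)
32..40  version  (8B, 8-aligned)
sizeof = 40, alignof = 8
data bytes 39, size 40 → padding 1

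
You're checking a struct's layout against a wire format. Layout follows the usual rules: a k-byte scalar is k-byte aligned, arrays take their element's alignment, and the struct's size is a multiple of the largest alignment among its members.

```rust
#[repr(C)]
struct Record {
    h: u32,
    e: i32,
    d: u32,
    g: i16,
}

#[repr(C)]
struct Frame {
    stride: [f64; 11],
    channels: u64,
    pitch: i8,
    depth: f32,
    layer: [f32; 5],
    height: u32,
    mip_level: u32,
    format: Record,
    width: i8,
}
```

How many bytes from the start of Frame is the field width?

148

Record: h at 0 (size 4, align 4) → ends 4; e at 4 (size 4, align 4) → ends 8; d at 8 (size 4, align 4) → ends 12; g at 12 (size 2, align 2) → ends 14; tail pad 2 to reach multiple of 4; total 16 bytes, alignment 4
stride at 0 (size 88, align 8) → ends 88
channels at 88 (size 8, align 8) → ends 96
pitch at 96 (size 1, align 1) → ends 97
pad 3 to align 4 for depth
depth at 100 (size 4, align 4) → ends 104
layer at 104 (size 20, align 4) → ends 124
height at 124 (size 4, align 4) → ends 128
mip_level at 128 (size 4, align 4) → ends 132
format at 132 (size 16, align 4) → ends 148
width at 148 (size 1, align 1) → ends 149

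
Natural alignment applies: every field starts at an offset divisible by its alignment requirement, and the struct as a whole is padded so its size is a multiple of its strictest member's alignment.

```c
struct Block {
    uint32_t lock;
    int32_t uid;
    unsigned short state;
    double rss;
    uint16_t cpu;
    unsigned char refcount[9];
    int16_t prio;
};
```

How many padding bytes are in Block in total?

9

@0: lock [4B, align 4] → 4
@4: uid [4B, align 4] → 8
@8: state [2B, align 2] → 10
+6 pad (align 8)
@16: rss [8B, align 8] → 24
@24: cpu [2B, align 2] → 26
@26: refcount [9B, align 1] → 35
+1 pad (align 2)
@36: prio [2B, align 2] → 38
+2 tail pad (align 8)
size 40, align 8
data bytes 31, size 40 → padding 9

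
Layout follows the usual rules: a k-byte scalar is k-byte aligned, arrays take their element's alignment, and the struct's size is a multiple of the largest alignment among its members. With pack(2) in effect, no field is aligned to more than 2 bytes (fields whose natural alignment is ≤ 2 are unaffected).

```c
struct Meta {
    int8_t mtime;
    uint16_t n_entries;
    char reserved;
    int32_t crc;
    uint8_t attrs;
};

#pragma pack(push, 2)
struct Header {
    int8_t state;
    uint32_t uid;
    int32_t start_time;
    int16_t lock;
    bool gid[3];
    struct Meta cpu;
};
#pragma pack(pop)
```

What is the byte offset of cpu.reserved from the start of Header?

Meta: mtime at 0 (size 1, align 1) → ends 1; pad 1 to align 2 for n_entries; n_entries at 2 (size 2, align 2) → ends 4; reserved at 4 (size 1, align 1) → ends 5; pad 3 to align 4 for crc; crc at 8 (size 4, align 4) → ends 12; attrs at 12 (size 1, align 1) → ends 13; tail pad 3 to reach multiple of 4; total 16 bytes, alignment 4
state at 0 (size 1, align 1) → ends 1
pad 1 to align 2 for uid
uid at 2 (size 4, align 2) → ends 6
start_time at 6 (size 4, align 2) → ends 10
lock at 10 (size 2, align 2) → ends 12
gid at 12 (size 3, align 1) → ends 15
pad 1 to align 2 for cpu
cpu at 16 (size 16, align 2) → ends 32
within Meta: reserved at 4
16 + 4 = 20

20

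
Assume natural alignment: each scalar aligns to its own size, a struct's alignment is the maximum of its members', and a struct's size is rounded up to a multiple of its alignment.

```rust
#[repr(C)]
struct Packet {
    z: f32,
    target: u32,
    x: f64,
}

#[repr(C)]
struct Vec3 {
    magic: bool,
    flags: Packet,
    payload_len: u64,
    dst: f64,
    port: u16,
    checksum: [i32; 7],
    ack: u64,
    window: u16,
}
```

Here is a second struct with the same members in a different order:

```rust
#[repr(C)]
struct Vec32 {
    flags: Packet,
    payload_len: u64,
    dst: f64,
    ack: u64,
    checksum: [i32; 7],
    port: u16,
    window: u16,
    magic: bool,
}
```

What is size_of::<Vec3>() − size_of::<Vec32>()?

8

Packet: @0: z [4B, align 4] → 4; @4: target [4B, align 4] → 8; @8: x [8B, align 8] → 16; size 16, align 8
@0: magic [1B, align 1] → 1
+7 pad (align 8)
@8: flags [16B, align 8] → 24
@24: payload_len [8B, align 8] → 32
@32: dst [8B, align 8] → 40
@40: port [2B, align 2] → 42
+2 pad (align 4)
@44: checksum [28B, align 4] → 72
@72: ack [8B, align 8] → 80
@80: window [2B, align 2] → 82
+6 tail pad (align 8)
size 88, align 8
— Vec32 —
@0: flags [16B, align 8] → 16
@16: payload_len [8B, align 8] → 24
@24: dst [8B, align 8] → 32
@32: ack [8B, align 8] → 40
@40: checksum [28B, align 4] → 68
@68: port [2B, align 2] → 70
@70: window [2B, align 2] → 72
@72: magic [1B, align 1] → 73
+7 tail pad (align 8)
size 80, align 8
88 − 80 = 8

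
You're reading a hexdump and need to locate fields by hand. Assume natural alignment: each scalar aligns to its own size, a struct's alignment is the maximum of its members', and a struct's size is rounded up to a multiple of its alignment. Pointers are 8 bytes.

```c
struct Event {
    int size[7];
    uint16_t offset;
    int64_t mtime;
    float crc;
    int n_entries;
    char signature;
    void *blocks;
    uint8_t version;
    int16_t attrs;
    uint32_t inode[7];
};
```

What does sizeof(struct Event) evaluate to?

0..28  size  (28B, 4-aligned)
28..30  offset  (2B, 2-aligned)
30..32  -- padding (2B)
32..40  mtime  (8B, 8-aligned)
40..44  crc  (4B, 4-aligned)
44..48  n_entries  (4B, 4-aligned)
48..49  signature  (1B, 1-aligned)
49..56  -- padding (7B)
56..64  blocks  (8B, 8-aligned)
64..65  version  (1B, 1-aligned)
65..66  -- padding (1B)
66..68  attrs  (2B, 2-aligned)
68..96  inode  (28B, 4-aligned)
sizeof = 96, alignof = 8

96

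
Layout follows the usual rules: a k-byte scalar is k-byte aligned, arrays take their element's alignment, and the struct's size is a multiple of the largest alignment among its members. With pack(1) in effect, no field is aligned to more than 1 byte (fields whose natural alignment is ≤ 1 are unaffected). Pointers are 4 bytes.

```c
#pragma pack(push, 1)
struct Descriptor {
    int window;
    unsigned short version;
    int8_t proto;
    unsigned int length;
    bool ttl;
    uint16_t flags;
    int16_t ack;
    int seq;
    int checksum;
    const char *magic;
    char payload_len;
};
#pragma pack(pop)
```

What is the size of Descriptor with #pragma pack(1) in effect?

@0: window [4B, align 1] → 4
@4: version [2B, align 1] → 6
@6: proto [1B, align 1] → 7
@7: length [4B, align 1] → 11
@11: ttl [1B, align 1] → 12
@12: flags [2B, align 1] → 14
@14: ack [2B, align 1] → 16
@16: seq [4B, align 1] → 20
@20: checksum [4B, align 1] → 24
@24: magic [4B, align 1] → 28
@28: payload_len [1B, align 1] → 29
size 29, align 1

29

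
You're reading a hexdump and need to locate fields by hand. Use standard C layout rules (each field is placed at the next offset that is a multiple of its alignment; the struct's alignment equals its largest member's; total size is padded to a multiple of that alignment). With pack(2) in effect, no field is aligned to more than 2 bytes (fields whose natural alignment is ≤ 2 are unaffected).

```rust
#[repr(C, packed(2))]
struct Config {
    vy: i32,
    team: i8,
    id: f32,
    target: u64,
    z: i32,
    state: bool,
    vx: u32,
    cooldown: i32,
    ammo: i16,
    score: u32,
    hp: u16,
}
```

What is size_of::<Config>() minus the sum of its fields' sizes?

2

vy at 0 (size 4, align 2) → ends 4
team at 4 (size 1, align 1) → ends 5
pad 1 to align 2 for id
id at 6 (size 4, align 2) → ends 10
target at 10 (size 8, align 2) → ends 18
z at 18 (size 4, align 2) → ends 22
state at 22 (size 1, align 1) → ends 23
pad 1 to align 2 for vx
vx at 24 (size 4, align 2) → ends 28
cooldown at 28 (size 4, align 2) → ends 32
ammo at 32 (size 2, align 2) → ends 34
score at 34 (size 4, align 2) → ends 38
hp at 38 (size 2, align 2) → ends 40
total 40 bytes, alignment 2
data bytes 38, size 40 → padding 2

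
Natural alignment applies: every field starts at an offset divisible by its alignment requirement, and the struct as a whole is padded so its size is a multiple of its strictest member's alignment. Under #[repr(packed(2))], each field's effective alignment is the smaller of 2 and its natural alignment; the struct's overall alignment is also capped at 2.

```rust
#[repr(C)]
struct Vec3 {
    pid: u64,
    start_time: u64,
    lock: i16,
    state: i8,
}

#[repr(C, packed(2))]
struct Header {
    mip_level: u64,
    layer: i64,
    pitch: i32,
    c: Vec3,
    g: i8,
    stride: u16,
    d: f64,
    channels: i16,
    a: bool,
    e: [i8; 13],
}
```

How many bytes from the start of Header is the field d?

48

Vec3: @0: pid [8B, align 8] → 8; @8: start_time [8B, align 8] → 16; @16: lock [2B, align 2] → 18; @18: state [1B, align 1] → 19; +5 tail pad (align 8); size 24, align 8
@0: mip_level [8B, align 2] → 8
@8: layer [8B, align 2] → 16
@16: pitch [4B, align 2] → 20
@20: c [24B, align 2] → 44
@44: g [1B, align 1] → 45
+1 pad (align 2)
@46: stride [2B, align 2] → 48
@48: d [8B, align 2] → 56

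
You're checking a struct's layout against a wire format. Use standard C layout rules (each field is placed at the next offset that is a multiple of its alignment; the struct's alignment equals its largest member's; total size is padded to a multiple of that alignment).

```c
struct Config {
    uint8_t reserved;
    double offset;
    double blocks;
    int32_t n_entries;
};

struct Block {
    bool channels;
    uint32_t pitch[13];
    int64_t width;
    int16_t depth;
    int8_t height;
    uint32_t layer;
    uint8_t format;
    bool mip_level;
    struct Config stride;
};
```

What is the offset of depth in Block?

64

Config: reserved at 0 (size 1, align 1) → ends 1; pad 7 to align 8 for offset; offset at 8 (size 8, align 8) → ends 16; blocks at 16 (size 8, align 8) → ends 24; n_entries at 24 (size 4, align 4) → ends 28; tail pad 4 to reach multiple of 8; total 32 bytes, alignment 8
channels at 0 (size 1, align 1) → ends 1
pad 3 to align 4 for pitch
pitch at 4 (size 52, align 4) → ends 56
width at 56 (size 8, align 8) → ends 64
depth at 64 (size 2, align 2) → ends 66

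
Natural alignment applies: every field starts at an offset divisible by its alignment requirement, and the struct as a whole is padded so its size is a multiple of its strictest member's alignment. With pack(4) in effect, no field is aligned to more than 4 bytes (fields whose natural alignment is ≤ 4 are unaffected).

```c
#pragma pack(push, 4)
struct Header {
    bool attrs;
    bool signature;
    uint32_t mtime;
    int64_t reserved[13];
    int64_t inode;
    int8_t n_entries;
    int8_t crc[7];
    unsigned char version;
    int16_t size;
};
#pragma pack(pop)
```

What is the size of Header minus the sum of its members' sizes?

3

attrs at 0 (size 1, align 1) → ends 1
signature at 1 (size 1, align 1) → ends 2
pad 2 to align 4 for mtime
mtime at 4 (size 4, align 4) → ends 8
reserved at 8 (size 104, align 4) → ends 112
inode at 112 (size 8, align 4) → ends 120
n_entries at 120 (size 1, align 1) → ends 121
crc at 121 (size 7, align 1) → ends 128
version at 128 (size 1, align 1) → ends 129
pad 1 to align 2 for size
size at 130 (size 2, align 2) → ends 132
total 132 bytes, alignment 4
data bytes 129, size 132 → padding 3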